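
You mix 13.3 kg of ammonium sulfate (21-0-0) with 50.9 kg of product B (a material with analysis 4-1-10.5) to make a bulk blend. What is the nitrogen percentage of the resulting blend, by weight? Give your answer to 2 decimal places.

Total mass = 13.3 + 50.9 = 64.2 kg.
N mass = 21%×13.3 + 4%×50.9 = 4.829 kg.
% N = 4.829 / 64.2 = 7.52181%.

7.52% N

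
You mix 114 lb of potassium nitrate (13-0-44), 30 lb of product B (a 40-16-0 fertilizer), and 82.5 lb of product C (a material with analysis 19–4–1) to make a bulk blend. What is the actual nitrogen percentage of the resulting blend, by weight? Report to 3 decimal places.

Total mass = 114 + 30 + 82.5 = 226.5 lb.
N mass = 13%×114 + 40%×30 + 19%×82.5 = 42.495 lb.
% N = 42.495 / 226.5 = 18.7616%.

18.762% N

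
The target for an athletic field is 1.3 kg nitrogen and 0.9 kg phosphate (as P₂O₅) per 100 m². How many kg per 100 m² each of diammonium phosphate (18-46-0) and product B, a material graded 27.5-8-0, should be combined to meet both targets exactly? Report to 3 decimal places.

1.280 kg diammonium phosphate, 3.889 kg product B

Per-100 m² balance (a = diammonium phosphate, b = product B):
N: 0.18·a + 0.275·b = 1.3
P₂O₅: 0.46·a + 0.08·b = 0.9
Solving simultaneously: a = 1.28011, b = 3.88938.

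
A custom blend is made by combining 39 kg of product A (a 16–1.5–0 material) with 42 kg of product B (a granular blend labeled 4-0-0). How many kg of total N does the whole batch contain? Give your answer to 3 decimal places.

7.920 kg N

N mass = 16%×39 + 4%×42 = 7.92 kg.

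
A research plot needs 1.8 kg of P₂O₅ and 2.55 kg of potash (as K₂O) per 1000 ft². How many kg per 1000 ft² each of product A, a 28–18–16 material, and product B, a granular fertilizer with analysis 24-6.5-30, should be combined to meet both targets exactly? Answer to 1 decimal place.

8.6 kg product A, 3.9 kg product B

Let a = kg of product A, b = kg of product B (per 1000 ft²).
P₂O₅: 0.18·a + 0.065·b = 1.8
K₂O: 0.16·a + 0.3·b = 2.55
Solving simultaneously: a = 8.58372, b = 3.92202.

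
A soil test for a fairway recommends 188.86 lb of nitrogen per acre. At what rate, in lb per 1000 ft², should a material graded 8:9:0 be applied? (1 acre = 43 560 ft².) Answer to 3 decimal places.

Product per acre = 188.86 / 8% = 2360.75 lb.
Convert to per 1000 ft²: 2360.75 × 0.0229568 = 54.1954 lb.

54.195 lb of product per thousand sq ft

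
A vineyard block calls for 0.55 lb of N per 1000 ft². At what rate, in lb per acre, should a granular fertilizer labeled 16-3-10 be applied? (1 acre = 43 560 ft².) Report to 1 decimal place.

Product per 1000 ft² = 0.55 / 16% = 3.4375 lb.
Convert to per acre: 3.4375 × 43.56 = 149.738 lb.

149.7 lb of product per acre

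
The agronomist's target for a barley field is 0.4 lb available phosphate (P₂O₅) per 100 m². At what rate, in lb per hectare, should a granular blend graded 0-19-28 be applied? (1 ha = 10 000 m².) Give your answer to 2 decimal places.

210.53 lb of product per hectare

Product per 100 m² = 0.4 / 19% = 2.10526 lb.
Convert to per hectare: 2.10526 × 100 = 210.526 lb.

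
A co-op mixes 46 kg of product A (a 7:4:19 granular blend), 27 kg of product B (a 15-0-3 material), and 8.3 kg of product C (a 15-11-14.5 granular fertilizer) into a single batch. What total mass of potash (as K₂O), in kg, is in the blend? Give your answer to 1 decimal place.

K₂O mass = 19%×46 + 3%×27 + 14.5%×8.3 = 10.7535 kg.

10.8 kg K₂O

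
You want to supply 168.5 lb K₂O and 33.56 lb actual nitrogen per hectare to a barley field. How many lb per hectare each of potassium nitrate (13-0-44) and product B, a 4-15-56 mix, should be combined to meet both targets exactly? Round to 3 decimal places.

218.362 lb potassium nitrate, 129.322 lb product B

With a, b = lb per hectare of potassium nitrate and product B:
K₂O: 0.44·a + 0.56·b = 168.5
N: 0.13·a + 0.04·b = 33.56
Solving simultaneously: a = 218.3623, b = 129.32246.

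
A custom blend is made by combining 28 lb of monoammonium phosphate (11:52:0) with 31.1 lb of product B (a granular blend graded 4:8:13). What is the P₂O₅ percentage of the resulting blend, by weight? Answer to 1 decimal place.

28.8% P₂O₅

Total mass = 28 + 31.1 = 59.1 lb.
P₂O₅ mass = 52%×28 + 8%×31.1 = 17.048 lb.
% P₂O₅ = 17.048 / 59.1 = 28.846%.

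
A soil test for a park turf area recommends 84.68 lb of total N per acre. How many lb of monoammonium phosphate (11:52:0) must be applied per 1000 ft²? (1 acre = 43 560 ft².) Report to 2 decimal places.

Product per acre = 84.68 / 11% = 769.818 lb.
Convert to per 1000 ft²: 769.818 × 0.0229568 = 17.6726 lb.

17.67 lb of product per thousand sq ft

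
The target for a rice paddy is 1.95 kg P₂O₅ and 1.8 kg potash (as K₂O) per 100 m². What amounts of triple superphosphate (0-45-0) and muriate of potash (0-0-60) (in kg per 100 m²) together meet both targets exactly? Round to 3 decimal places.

With a, b = kg per 100 m² of triple superphosphate and muriate of potash:
P₂O₅: 0.45·a + 0·b = 1.95
K₂O: 0·a + 0.6·b = 1.8
Solving simultaneously: a = 4.33333, b = 3.

4.333 kg triple superphosphate, 3.000 kg muriate of potash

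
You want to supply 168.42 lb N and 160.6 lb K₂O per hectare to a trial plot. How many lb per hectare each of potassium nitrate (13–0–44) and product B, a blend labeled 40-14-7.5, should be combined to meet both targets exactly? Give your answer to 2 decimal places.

310.43 lb potassium nitrate, 320.16 lb product B

Let a = lb of potassium nitrate, b = lb of product B (per hectare).
N: 0.13·a + 0.4·b = 168.42
K₂O: 0.44·a + 0.075·b = 160.6
From row1: a = (168.42 − 0.4·b) / 0.13.
Into row2: 0.44·(168.42 − 0.4·b)/0.13 + 0.075·b = 160.6 → b = 320.161, a = 310.427.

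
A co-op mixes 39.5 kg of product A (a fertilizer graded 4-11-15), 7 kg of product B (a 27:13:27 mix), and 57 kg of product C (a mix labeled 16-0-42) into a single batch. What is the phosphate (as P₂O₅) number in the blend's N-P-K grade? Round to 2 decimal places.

Total mass = 39.5 + 7 + 57 = 103.5 kg.
P₂O₅ mass = 11%×39.5 + 13%×7 + 0%×57 = 5.255 kg.
% P₂O₅ = 5.255 / 103.5 = 5.07729%.

5.08% P₂O₅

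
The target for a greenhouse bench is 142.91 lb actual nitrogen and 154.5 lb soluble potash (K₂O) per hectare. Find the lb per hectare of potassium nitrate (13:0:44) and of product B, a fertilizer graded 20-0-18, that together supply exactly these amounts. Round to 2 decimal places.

80.13 lb potassium nitrate, 662.47 lb product B

With a, b = lb per hectare of potassium nitrate and product B:
N: 0.13·a + 0.2·b = 142.91
K₂O: 0.44·a + 0.18·b = 154.5
Solving simultaneously: a = 80.1269, b = 662.467.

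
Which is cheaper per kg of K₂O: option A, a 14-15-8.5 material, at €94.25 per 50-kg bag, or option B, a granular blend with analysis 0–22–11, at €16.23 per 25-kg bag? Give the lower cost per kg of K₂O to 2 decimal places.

€5.90 per kg K₂O (option B)

option A: K₂O per bag = 50 × 8.5% = 4.25 kg; cost = 94.25 / 4.25 = €22.1765/kg K₂O.
option B: K₂O per bag = 25 × 11% = 2.75 kg; cost = 16.23 / 2.75 = €5.9018/kg K₂O.
option B is cheaper.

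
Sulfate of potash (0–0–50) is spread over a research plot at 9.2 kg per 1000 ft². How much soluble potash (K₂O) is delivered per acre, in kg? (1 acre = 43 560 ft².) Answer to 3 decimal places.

200.376 kg K₂O per acre

K₂O per 1000 ft² = 9.2 × 50% = 4.6 kg.
Convert to per acre: 4.6 × 43.56 = 200.376 kg.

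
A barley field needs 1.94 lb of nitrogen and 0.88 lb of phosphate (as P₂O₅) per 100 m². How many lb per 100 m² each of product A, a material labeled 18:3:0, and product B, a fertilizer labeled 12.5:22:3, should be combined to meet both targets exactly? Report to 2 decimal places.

8.84 lb product A, 2.79 lb product B

Let a = lb of product A, b = lb of product B (per 100 m²).
N: 0.18·a + 0.125·b = 1.94
P₂O₅: 0.03·a + 0.22·b = 0.88
Eliminate a: (row1) − 0.18/0.03·(row2) → -1.195·b = -3.34, so b = 2.79498.
Back-substitute: a = (1.94 − 0.125·2.79498) / 0.18 = 8.83682.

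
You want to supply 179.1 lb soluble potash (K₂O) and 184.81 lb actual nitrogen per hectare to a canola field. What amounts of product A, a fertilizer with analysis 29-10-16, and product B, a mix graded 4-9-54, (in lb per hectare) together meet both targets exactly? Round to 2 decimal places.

616.73 lb product A, 148.93 lb product B

With a, b = lb per hectare of product A and product B:
K₂O: 0.16·a + 0.54·b = 179.1
N: 0.29·a + 0.04·b = 184.81
Solving simultaneously: a = 616.734, b = 148.931.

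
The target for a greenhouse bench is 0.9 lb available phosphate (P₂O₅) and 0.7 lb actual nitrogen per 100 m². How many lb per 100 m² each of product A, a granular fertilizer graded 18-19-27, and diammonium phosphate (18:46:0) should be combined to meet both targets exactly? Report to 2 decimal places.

3.29 lb product A, 0.60 lb diammonium phosphate

Let a = lb of product A, b = lb of diammonium phosphate (per 100 m²).
P₂O₅: 0.19·a + 0.46·b = 0.9
N: 0.18·a + 0.18·b = 0.7
From row1: a = (0.9 − 0.46·b) / 0.19.
Into row2: 0.18·(0.9 − 0.46·b)/0.19 + 0.18·b = 0.7 → b = 0.596708, a = 3.29218.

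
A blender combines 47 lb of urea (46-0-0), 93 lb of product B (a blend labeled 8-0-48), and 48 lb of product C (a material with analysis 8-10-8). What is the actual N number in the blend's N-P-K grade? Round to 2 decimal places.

Total mass = 47 + 93 + 48 = 188 lb.
N mass = 46%×47 + 8%×93 + 8%×48 = 32.9 lb.
% N = 32.9 / 188 = 17.5%.

17.50% N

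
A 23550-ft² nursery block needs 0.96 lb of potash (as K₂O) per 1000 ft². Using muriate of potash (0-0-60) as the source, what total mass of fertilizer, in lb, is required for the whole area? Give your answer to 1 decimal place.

37.7 lb

Product per 1000 ft² = 0.96 / 60% = 1.6 lb.
Total product = 1.6 × 23550 / 1000 = 37.68 lb.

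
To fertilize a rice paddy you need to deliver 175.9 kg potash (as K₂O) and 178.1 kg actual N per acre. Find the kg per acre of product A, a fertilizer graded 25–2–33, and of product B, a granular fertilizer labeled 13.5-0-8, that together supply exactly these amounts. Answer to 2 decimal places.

386.90 kg product A, 602.77 kg product B

Let a = kg of product A, b = kg of product B (per acre).
K₂O: 0.33·a + 0.08·b = 175.9
N: 0.25·a + 0.135·b = 178.1
Eliminate b: (row1) − 0.08/0.135·(row2) → 0.181852·a = 70.3593, so a = 386.904.
Then b = (178.1 − 0.25·386.904) / 0.135 = 602.7699.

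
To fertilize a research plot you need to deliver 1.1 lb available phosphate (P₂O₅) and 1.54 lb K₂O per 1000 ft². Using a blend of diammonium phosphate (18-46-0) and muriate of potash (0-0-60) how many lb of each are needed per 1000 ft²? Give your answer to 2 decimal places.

2.39 lb diammonium phosphate, 2.57 lb muriate of potash

With a, b = lb per 1000 ft² of diammonium phosphate and muriate of potash:
P₂O₅: 0.46·a + 0·b = 1.1
K₂O: 0·a + 0.6·b = 1.54
Solving simultaneously: a = 2.3913, b = 2.56667.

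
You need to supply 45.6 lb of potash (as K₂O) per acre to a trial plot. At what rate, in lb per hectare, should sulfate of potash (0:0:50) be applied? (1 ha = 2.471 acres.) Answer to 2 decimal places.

225.36 lb of product per hectare

Product per acre = 45.6 / 50% = 91.2 lb.
Convert to per hectare: 91.2 × 2.471 = 225.355 lb.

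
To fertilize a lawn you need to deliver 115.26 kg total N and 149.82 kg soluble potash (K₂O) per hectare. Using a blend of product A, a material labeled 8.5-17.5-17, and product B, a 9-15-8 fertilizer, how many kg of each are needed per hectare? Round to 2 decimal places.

With a, b = kg per hectare of product A and product B:
N: 0.085·a + 0.09·b = 115.26
K₂O: 0.17·a + 0.08·b = 149.82
Solving simultaneously: a = 501.529, b = 807.

501.53 kg product A, 807.00 kg product B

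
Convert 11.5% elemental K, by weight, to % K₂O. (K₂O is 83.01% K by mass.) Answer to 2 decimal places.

%K₂O = 11.5 / 0.8301 = 13.8538%.

13.85% K₂O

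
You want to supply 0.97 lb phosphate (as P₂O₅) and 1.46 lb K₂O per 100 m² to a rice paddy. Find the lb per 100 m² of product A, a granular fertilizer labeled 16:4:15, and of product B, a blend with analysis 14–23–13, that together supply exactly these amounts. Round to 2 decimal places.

7.16 lb product A, 2.97 lb product B

With a, b = lb per 100 m² of product A and product B:
P₂O₅: 0.04·a + 0.23·b = 0.97
K₂O: 0.15·a + 0.13·b = 1.46
Eliminate a: (row1) − 0.04/0.15·(row2) → 0.195333·b = 0.580667, so b = 2.9727.
Back-substitute: a = (0.97 − 0.23·2.9727) / 0.04 = 7.157.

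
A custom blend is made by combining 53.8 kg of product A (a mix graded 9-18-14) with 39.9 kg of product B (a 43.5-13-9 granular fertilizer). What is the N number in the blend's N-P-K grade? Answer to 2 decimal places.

Total mass = 53.8 + 39.9 = 93.7 kg.
N mass = 9%×53.8 + 43.5%×39.9 = 22.1985 kg.
% N = 22.1985 / 93.7 = 23.691%.

23.69% N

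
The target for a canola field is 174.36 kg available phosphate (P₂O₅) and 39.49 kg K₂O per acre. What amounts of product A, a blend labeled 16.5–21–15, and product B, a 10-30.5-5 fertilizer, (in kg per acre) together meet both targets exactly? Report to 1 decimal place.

Per-acre balance (a = product A, b = product B):
P₂O₅: 0.21·a + 0.305·b = 174.36
K₂O: 0.15·a + 0.05·b = 39.49
From row1: a = (174.36 − 0.305·b) / 0.21.
Into row2: 0.15·(174.36 − 0.305·b)/0.21 + 0.05·b = 39.49 → b = 506.698, a = 94.3674.

94.4 kg product A, 506.7 kg product B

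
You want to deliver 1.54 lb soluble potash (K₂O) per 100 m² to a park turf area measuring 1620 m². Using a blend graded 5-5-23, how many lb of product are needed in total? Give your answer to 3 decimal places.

Product per 100 m² = 1.54 / 23% = 6.69565 lb.
Total product = 6.69565 × 1620 / 100 = 108.4696 lb.

108.470 lb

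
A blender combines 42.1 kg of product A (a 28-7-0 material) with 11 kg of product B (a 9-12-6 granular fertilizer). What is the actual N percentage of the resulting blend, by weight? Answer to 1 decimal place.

24.1% N

Total mass = 42.1 + 11 = 53.1 kg.
N mass = 28%×42.1 + 9%×11 = 12.778 kg.
% N = 12.778 / 53.1 = 24.064%.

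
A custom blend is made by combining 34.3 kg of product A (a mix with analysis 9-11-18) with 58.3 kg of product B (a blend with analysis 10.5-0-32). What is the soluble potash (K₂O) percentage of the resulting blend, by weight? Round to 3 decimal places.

26.814% K₂O

Total mass = 34.3 + 58.3 = 92.6 kg.
K₂O mass = 18%×34.3 + 32%×58.3 = 24.83 kg.
% K₂O = 24.83 / 92.6 = 26.8143%.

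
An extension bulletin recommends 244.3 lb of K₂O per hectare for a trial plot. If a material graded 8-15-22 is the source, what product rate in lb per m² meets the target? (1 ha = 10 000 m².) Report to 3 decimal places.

Product per hectare = 244.3 / 22% = 1110.45 lb.
Convert to per m²: 1110.45 × 0.0001 = 0.111045 lb.

0.111 lb of product per sq m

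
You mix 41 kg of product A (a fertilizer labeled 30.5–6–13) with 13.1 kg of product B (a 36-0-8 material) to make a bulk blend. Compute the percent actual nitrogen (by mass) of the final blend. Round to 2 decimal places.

31.83% N

Total mass = 41 + 13.1 = 54.1 kg.
N mass = 30.5%×41 + 36%×13.1 = 17.221 kg.
% N = 17.221 / 54.1 = 31.8318%.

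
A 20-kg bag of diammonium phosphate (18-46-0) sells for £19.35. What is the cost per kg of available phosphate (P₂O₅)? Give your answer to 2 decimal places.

£2.10 per kg P₂O₅

P₂O₅ in bag = 20 × 46% = 9.2 kg.
Cost per kg P₂O₅ = £19.35 / 9.2 = £2.1033.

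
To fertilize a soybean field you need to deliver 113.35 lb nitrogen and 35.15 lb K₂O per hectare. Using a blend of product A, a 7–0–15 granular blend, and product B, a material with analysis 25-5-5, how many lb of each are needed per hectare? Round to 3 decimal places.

Per-hectare balance (a = product A, b = product B):
N: 0.07·a + 0.25·b = 113.35
K₂O: 0.15·a + 0.05·b = 35.15
From row1: a = (113.35 − 0.25·b) / 0.07.
Into row2: 0.15·(113.35 − 0.25·b)/0.07 + 0.05·b = 35.15 → b = 427.7059, a = 91.7647.

91.765 lb product A, 427.706 lb product B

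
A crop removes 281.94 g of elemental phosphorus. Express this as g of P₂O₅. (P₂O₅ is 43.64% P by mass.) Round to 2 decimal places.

646.06 g P₂O₅

P₂O₅ = 281.94 / 0.4364 = 646.059 g.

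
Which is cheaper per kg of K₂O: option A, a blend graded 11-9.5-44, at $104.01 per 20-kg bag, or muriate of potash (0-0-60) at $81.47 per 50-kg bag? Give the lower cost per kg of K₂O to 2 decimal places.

option A: K₂O per bag = 20 × 44% = 8.8 kg; cost = 104.01 / 8.8 = $11.8193/kg K₂O.
muriate of potash: K₂O per bag = 50 × 60% = 30 kg; cost = 81.47 / 30 = $2.7157/kg K₂O.
muriate of potash is cheaper.

$2.72 per kg K₂O (muriate of potash)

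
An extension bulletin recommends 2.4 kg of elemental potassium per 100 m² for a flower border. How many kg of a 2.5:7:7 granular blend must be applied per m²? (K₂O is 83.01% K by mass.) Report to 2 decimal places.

0.41 kg of product per sq m

As K₂O: 2.4 / 0.8301 = 2.89122 kg per 100 m².
Product per 100 m² = 2.89122 / 7% = 41.3031 kg.
Convert to per m²: 41.3031 × 0.01 = 0.413031 kg.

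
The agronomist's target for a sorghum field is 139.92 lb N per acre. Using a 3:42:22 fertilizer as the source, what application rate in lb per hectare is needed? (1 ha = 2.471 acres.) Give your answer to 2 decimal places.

Product per acre = 139.92 / 3% = 4664 lb.
Convert to per hectare: 4664 × 2.471 = 11524.744 lb.

11524.74 lb of product per hectare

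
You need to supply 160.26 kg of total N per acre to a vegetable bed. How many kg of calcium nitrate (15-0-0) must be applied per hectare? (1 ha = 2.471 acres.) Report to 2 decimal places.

2640.02 kg of product per hectare

Product per acre = 160.26 / 15% = 1068.4 kg.
Convert to per hectare: 1068.4 × 2.471 = 2640.016 kg.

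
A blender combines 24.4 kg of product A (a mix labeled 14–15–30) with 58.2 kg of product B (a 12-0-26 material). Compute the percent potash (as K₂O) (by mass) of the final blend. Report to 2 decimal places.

27.18% K₂O

Total mass = 24.4 + 58.2 = 82.6 kg.
K₂O mass = 30%×24.4 + 26%×58.2 = 22.452 kg.
% K₂O = 22.452 / 82.6 = 27.1816%.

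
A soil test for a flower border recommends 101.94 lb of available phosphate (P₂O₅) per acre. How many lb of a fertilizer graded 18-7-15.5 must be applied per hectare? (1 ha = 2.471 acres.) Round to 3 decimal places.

3598.482 lb of product per hectare

Product per acre = 101.94 / 7% = 1456.29 lb.
Convert to per hectare: 1456.29 × 2.471 = 3598.482 lb.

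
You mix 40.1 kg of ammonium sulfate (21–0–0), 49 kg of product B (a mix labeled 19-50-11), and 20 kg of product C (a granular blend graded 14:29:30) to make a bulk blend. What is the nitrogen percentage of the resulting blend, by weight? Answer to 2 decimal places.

18.82% N

Total mass = 40.1 + 49 + 20 = 109.1 kg.
N mass = 21%×40.1 + 19%×49 + 14%×20 = 20.531 kg.
% N = 20.531 / 109.1 = 18.8185%.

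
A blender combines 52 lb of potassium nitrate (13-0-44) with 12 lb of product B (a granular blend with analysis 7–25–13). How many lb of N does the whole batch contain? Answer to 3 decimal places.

N mass = 13%×52 + 7%×12 = 7.6 lb.

7.600 lb N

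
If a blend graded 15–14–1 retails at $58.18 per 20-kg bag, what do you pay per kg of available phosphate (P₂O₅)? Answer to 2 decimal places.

$20.78 per kg P₂O₅

P₂O₅ in bag = 20 × 14% = 2.8 kg.
Cost per kg P₂O₅ = $58.18 / 2.8 = $20.7786.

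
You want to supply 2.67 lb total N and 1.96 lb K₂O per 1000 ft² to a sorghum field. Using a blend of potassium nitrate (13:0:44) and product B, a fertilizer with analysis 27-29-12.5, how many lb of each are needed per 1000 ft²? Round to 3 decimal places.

1.906 lb potassium nitrate, 8.971 lb product B

Let a = lb of potassium nitrate, b = lb of product B (per 1000 ft²).
N: 0.13·a + 0.27·b = 2.67
K₂O: 0.44·a + 0.125·b = 1.96
From row1: a = (2.67 − 0.27·b) / 0.13.
Into row2: 0.44·(2.67 − 0.27·b)/0.13 + 0.125·b = 1.96 → b = 8.97123, a = 1.9059.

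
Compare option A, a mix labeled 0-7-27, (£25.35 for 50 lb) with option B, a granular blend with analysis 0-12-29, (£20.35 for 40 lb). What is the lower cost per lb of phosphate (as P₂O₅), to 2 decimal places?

option A: P₂O₅ per bag = 50 × 7% = 3.5 lb; cost = 25.35 / 3.5 = £7.2429/lb P₂O₅.
option B: P₂O₅ per bag = 40 × 12% = 4.8 lb; cost = 20.35 / 4.8 = £4.2396/lb P₂O₅.
option B is cheaper.

£4.24 per lb P₂O₅ (option B)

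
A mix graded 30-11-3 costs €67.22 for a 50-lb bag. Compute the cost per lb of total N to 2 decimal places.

€4.48 per lb N

N in bag = 50 × 30% = 15 lb.
Cost per lb N = €67.22 / 15 = €4.4813.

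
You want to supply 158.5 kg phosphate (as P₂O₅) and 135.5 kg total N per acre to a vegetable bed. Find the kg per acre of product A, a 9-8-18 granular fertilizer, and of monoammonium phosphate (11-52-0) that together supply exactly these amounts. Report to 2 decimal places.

Per-acre balance (a = product A, b = monoammonium phosphate):
P₂O₅: 0.08·a + 0.52·b = 158.5
N: 0.09·a + 0.11·b = 135.5
From row1: a = (158.5 − 0.52·b) / 0.08.
Into row2: 0.09·(158.5 − 0.52·b)/0.08 + 0.11·b = 135.5 → b = 90.1316, a = 1395.3947.

1395.39 kg product A, 90.13 kg monoammonium phosphate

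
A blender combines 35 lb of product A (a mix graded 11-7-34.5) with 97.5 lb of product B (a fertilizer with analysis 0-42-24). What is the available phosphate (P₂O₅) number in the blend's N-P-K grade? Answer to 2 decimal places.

32.75% P₂O₅

Total mass = 35 + 97.5 = 132.5 lb.
P₂O₅ mass = 7%×35 + 42%×97.5 = 43.4 lb.
% P₂O₅ = 43.4 / 132.5 = 32.7547%.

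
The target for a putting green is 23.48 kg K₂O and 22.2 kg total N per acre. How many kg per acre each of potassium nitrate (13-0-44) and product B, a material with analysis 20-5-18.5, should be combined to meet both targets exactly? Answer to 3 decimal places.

Let a = kg of potassium nitrate, b = kg of product B (per acre).
K₂O: 0.44·a + 0.185·b = 23.48
N: 0.13·a + 0.2·b = 22.2
Eliminate a: (row1) − 0.44/0.13·(row2) → -0.491923·b = -51.6585, so b = 105.0133.
Back-substitute: a = (23.48 − 0.185·105.0133) / 0.44 = 9.21032.

9.210 kg potassium nitrate, 105.013 kg product B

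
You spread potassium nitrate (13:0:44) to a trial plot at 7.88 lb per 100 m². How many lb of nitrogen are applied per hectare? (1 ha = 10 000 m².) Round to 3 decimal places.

nitrogen per 100 m² = 7.88 × 13% = 1.0244 lb.
Convert to per hectare: 1.0244 × 100 = 102.44 lb.

102.440 lb N per hectare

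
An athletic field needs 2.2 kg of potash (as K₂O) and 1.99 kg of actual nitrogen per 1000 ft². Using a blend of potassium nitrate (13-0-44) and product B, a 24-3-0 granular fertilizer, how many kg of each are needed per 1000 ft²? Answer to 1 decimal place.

Per-1000 ft² balance (a = potassium nitrate, b = product B):
K₂O: 0.44·a + 0·b = 2.2
N: 0.13·a + 0.24·b = 1.99
Solving simultaneously: a = 5, b = 5.58333.

5.0 kg potassium nitrate, 5.6 kg product B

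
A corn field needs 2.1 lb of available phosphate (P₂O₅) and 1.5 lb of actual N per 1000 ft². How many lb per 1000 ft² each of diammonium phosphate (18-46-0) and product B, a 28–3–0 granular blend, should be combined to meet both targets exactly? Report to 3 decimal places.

4.400 lb diammonium phosphate, 2.528 lb product B

Per-1000 ft² balance (a = diammonium phosphate, b = product B):
P₂O₅: 0.46·a + 0.03·b = 2.1
N: 0.18·a + 0.28·b = 1.5
Eliminate a: (row1) − 0.46/0.18·(row2) → -0.685556·b = -1.73333, so b = 2.52836.
Back-substitute: a = (2.1 − 0.03·2.52836) / 0.46 = 4.40032.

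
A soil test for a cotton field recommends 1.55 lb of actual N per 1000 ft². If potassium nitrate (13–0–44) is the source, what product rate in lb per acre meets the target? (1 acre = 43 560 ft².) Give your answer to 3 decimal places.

519.369 lb of product per acre

Product per 1000 ft² = 1.55 / 13% = 11.9231 lb.
Convert to per acre: 11.9231 × 43.56 = 519.3692 lb.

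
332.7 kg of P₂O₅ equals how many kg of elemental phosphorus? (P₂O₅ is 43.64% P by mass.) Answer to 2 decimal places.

145.19 kg P

P = 332.7 × 0.4364 = 145.1903 kg.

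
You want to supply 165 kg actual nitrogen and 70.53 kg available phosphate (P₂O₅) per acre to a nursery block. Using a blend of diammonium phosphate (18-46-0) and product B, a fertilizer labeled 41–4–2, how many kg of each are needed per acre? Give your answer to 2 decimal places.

123.03 kg diammonium phosphate, 348.43 kg product B

Per-acre balance (a = diammonium phosphate, b = product B):
N: 0.18·a + 0.41·b = 165
P₂O₅: 0.46·a + 0.04·b = 70.53
Solving simultaneously: a = 123.028, b = 348.427.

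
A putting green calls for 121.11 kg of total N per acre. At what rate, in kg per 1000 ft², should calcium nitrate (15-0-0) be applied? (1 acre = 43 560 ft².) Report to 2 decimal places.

18.54 kg of product per thousand sq ft

Product per acre = 121.11 / 15% = 807.4 kg.
Convert to per 1000 ft²: 807.4 × 0.0229568 = 18.5354 kg.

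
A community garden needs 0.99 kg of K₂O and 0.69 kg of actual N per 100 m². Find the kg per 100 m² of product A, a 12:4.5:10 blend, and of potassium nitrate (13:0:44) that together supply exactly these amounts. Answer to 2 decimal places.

Per-100 m² balance (a = product A, b = potassium nitrate):
K₂O: 0.1·a + 0.44·b = 0.99
N: 0.12·a + 0.13·b = 0.69
From row1: a = (0.99 − 0.44·b) / 0.1.
Into row2: 0.12·(0.99 − 0.44·b)/0.1 + 0.13·b = 0.69 → b = 1.25126, a = 4.39447.

4.39 kg product A, 1.25 kg potassium nitrate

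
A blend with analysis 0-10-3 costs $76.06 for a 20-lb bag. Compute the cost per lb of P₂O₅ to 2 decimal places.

P₂O₅ in bag = 20 × 10% = 2 lb.
Cost per lb P₂O₅ = $76.06 / 2 = $38.0300.

$38.03 per lb P₂O₅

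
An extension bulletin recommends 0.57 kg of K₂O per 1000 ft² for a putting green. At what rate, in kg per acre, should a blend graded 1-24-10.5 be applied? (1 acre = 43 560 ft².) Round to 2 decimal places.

Product per 1000 ft² = 0.57 / 10.5% = 5.42857 kg.
Convert to per acre: 5.42857 × 43.56 = 236.469 kg.

236.47 kg of product per acre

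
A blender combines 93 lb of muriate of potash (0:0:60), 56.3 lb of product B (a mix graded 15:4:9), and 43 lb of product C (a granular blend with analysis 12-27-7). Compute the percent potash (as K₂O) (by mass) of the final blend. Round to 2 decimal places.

33.22% K₂O

Total mass = 93 + 56.3 + 43 = 192.3 lb.
K₂O mass = 60%×93 + 9%×56.3 + 7%×43 = 63.877 lb.
% K₂O = 63.877 / 192.3 = 33.2174%.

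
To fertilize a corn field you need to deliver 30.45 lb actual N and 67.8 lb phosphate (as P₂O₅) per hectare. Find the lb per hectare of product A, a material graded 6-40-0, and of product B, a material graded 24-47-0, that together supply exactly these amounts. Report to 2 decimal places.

28.92 lb product A, 119.65 lb product B

With a, b = lb per hectare of product A and product B:
N: 0.06·a + 0.24·b = 30.45
P₂O₅: 0.4·a + 0.47·b = 67.8
From row1: a = (30.45 − 0.24·b) / 0.06.
Into row2: 0.4·(30.45 − 0.24·b)/0.06 + 0.47·b = 67.8 → b = 119.646, a = 28.9159.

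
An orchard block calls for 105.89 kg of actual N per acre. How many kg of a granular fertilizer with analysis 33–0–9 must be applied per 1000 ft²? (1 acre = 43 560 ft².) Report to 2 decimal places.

7.37 kg of product per thousand sq ft

Product per acre = 105.89 / 33% = 320.879 kg.
Convert to per 1000 ft²: 320.879 × 0.0229568 = 7.36636 kg.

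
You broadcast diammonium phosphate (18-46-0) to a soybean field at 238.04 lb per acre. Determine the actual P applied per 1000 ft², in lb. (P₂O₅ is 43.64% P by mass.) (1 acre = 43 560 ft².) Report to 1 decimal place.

P₂O₅ per acre = 238.04 × 46% = 109.498 lb.
Elemental P = 109.498 × 0.4364 = 47.7851 lb per acre.
Convert to per 1000 ft²: 47.7851 × 0.0229568 = 1.09699 lb.

1.1 lb P per thousand sq ft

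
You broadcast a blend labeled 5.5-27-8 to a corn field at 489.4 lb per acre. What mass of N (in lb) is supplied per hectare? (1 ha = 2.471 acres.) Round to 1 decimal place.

66.5 lb N per hectare

nitrogen per acre = 489.4 × 5.5% = 26.917 lb.
Convert to per hectare: 26.917 × 2.471 = 66.5119 lb.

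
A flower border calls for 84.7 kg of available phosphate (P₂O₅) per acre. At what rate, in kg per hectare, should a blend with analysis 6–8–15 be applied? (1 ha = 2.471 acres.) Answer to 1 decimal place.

Product per acre = 84.7 / 8% = 1058.75 kg.
Convert to per hectare: 1058.75 × 2.471 = 2616.17 kg.

2616.2 kg of product per hectare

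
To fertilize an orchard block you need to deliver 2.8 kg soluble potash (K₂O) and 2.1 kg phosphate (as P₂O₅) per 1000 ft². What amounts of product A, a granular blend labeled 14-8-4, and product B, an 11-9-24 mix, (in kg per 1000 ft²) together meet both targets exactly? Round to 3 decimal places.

16.154 kg product A, 8.974 kg product B

Per-1000 ft² balance (a = product A, b = product B):
K₂O: 0.04·a + 0.24·b = 2.8
P₂O₅: 0.08·a + 0.09·b = 2.1
From row1: a = (2.8 − 0.24·b) / 0.04.
Into row2: 0.08·(2.8 − 0.24·b)/0.04 + 0.09·b = 2.1 → b = 8.97436, a = 16.1538.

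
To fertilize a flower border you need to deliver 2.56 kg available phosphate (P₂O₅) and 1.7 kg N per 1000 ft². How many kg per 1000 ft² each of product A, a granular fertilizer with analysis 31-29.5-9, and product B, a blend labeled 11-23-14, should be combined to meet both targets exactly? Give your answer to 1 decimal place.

Per-1000 ft² balance (a = product A, b = product B):
P₂O₅: 0.295·a + 0.23·b = 2.56
N: 0.31·a + 0.11·b = 1.7
From row1: a = (2.56 − 0.23·b) / 0.295.
Into row2: 0.31·(2.56 − 0.23·b)/0.295 + 0.11·b = 1.7 → b = 7.51866, a = 2.81596.

2.8 kg product A, 7.5 kg product B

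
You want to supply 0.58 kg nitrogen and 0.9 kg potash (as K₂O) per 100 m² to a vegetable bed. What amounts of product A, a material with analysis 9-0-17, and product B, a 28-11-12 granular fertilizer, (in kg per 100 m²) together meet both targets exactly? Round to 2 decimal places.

4.96 kg product A, 0.48 kg product B

With a, b = kg per 100 m² of product A and product B:
N: 0.09·a + 0.28·b = 0.58
K₂O: 0.17·a + 0.12·b = 0.9
Eliminate a: (row1) − 0.09/0.17·(row2) → 0.216471·b = 0.103529, so b = 0.478261.
Back-substitute: a = (0.58 − 0.28·0.478261) / 0.09 = 4.95652.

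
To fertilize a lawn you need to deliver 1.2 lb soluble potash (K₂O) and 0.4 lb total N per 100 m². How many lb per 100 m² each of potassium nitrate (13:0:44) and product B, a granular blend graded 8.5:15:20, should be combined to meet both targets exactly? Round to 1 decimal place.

Per-100 m² balance (a = potassium nitrate, b = product B):
K₂O: 0.44·a + 0.2·b = 1.2
N: 0.13·a + 0.085·b = 0.4
Eliminate a: (row1) − 0.44/0.13·(row2) → -0.0876923·b = -0.153846, so b = 1.75439.
Back-substitute: a = (1.2 − 0.2·1.75439) / 0.44 = 1.92982.

1.9 lb potassium nitrate, 1.8 lb product B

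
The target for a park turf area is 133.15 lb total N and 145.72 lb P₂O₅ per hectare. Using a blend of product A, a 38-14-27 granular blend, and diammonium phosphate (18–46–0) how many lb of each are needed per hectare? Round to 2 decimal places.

Per-hectare balance (a = product A, b = diammonium phosphate):
N: 0.38·a + 0.18·b = 133.15
P₂O₅: 0.14·a + 0.46·b = 145.72
Eliminate a: (row1) − 0.38/0.14·(row2) → -1.06857·b = -262.376, so b = 245.539.
Back-substitute: a = (133.15 − 0.18·245.539) / 0.38 = 234.087.

234.09 lb product A, 245.54 lb diammonium phosphate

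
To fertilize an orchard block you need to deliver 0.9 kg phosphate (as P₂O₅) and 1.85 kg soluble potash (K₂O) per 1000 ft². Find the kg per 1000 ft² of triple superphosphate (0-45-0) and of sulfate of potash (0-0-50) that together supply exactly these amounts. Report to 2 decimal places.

Let a = kg of triple superphosphate, b = kg of sulfate of potash (per 1000 ft²).
P₂O₅: 0.45·a + 0·b = 0.9
K₂O: 0·a + 0.5·b = 1.85
Solving simultaneously: a = 2, b = 3.7.

2.00 kg triple superphosphate, 3.70 kg sulfate of potash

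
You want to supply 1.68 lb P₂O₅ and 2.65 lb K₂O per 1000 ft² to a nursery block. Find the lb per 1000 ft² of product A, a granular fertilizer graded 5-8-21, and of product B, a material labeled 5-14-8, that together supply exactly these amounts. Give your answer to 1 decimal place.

Let a = lb of product A, b = lb of product B (per 1000 ft²).
P₂O₅: 0.08·a + 0.14·b = 1.68
K₂O: 0.21·a + 0.08·b = 2.65
Solving simultaneously: a = 10.287, b = 6.12174.

10.3 lb product A, 6.1 lb product B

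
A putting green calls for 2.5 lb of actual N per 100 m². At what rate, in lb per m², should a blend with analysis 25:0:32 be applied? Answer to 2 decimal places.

Product per 100 m² = 2.5 / 25% = 10 lb.
Convert to per m²: 10 × 0.01 = 0.1 lb.

0.10 lb of product per sq m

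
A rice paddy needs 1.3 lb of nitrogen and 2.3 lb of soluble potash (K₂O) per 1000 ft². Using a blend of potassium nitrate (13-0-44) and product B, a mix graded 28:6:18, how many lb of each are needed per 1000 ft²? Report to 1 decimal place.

With a, b = lb per 1000 ft² of potassium nitrate and product B:
N: 0.13·a + 0.28·b = 1.3
K₂O: 0.44·a + 0.18·b = 2.3
From row1: a = (1.3 − 0.28·b) / 0.13.
Into row2: 0.44·(1.3 − 0.28·b)/0.13 + 0.18·b = 2.3 → b = 2.73547, a = 4.10822.

4.1 lb potassium nitrate, 2.7 lb product B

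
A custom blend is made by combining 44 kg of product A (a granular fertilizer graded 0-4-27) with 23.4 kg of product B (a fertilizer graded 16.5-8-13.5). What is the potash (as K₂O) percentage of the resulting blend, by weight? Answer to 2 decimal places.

22.31% K₂O

Total mass = 44 + 23.4 = 67.4 kg.
K₂O mass = 27%×44 + 13.5%×23.4 = 15.039 kg.
% K₂O = 15.039 / 67.4 = 22.3131%.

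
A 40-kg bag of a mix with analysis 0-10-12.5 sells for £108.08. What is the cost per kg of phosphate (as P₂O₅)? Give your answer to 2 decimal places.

£27.02 per kg P₂O₅

P₂O₅ in bag = 40 × 10% = 4 kg.
Cost per kg P₂O₅ = £108.08 / 4 = £27.0200.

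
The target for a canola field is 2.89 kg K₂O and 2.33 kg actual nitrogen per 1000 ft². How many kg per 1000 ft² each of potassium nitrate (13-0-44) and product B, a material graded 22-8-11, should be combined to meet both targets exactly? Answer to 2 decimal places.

Per-1000 ft² balance (a = potassium nitrate, b = product B):
K₂O: 0.44·a + 0.11·b = 2.89
N: 0.13·a + 0.22·b = 2.33
Solving simultaneously: a = 4.6, b = 7.87273.

4.60 kg potassium nitrate, 7.87 kg product B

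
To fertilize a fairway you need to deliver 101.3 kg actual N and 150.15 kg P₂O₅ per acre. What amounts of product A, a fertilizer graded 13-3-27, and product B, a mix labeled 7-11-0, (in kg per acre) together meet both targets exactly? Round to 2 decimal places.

51.84 kg product A, 1350.86 kg product B

Per-acre balance (a = product A, b = product B):
N: 0.13·a + 0.07·b = 101.3
P₂O₅: 0.03·a + 0.11·b = 150.15
Solving simultaneously: a = 51.8443, b = 1350.861.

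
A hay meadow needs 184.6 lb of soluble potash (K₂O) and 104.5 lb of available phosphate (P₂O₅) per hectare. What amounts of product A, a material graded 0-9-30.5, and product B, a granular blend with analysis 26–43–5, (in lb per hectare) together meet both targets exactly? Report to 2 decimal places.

585.50 lb product A, 120.48 lb product B

Let a = lb of product A, b = lb of product B (per hectare).
K₂O: 0.305·a + 0.05·b = 184.6
P₂O₅: 0.09·a + 0.43·b = 104.5
Eliminate a: (row1) − 0.305/0.09·(row2) → -1.40722·b = -169.539, so b = 120.478.
Back-substitute: a = (184.6 − 0.05·120.478) / 0.305 = 585.495.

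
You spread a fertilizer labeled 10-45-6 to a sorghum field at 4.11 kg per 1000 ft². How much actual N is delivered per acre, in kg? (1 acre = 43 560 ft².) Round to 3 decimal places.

17.903 kg N per acre

nitrogen per 1000 ft² = 4.11 × 10% = 0.411 kg.
Convert to per acre: 0.411 × 43.56 = 17.9032 kg.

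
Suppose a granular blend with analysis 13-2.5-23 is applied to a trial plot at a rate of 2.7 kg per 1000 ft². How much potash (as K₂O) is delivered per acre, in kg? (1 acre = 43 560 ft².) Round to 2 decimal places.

27.05 kg K₂O per acre

K₂O per 1000 ft² = 2.7 × 23% = 0.621 kg.
Convert to per acre: 0.621 × 43.56 = 27.0508 kg.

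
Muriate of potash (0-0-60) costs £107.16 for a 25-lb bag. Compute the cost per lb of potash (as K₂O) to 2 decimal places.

K₂O in bag = 25 × 60% = 15 lb.
Cost per lb K₂O = £107.16 / 15 = £7.1440.

£7.14 per lb K₂O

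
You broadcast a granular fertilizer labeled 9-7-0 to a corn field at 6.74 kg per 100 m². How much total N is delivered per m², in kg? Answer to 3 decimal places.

0.006 kg N per sq m

nitrogen per 100 m² = 6.74 × 9% = 0.6066 kg.
Convert to per m²: 0.6066 × 0.01 = 0.006066 kg.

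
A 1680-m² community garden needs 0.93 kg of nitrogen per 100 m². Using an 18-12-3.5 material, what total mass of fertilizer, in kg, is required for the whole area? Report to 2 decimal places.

86.80 kg

Product per 100 m² = 0.93 / 18% = 5.16667 kg.
Total product = 5.16667 × 1680 / 100 = 86.8 kg.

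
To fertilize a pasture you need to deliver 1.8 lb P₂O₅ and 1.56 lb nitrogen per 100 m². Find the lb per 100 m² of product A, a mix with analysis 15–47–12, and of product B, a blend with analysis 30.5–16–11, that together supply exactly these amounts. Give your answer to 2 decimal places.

Let a = lb of product A, b = lb of product B (per 100 m²).
P₂O₅: 0.47·a + 0.16·b = 1.8
N: 0.15·a + 0.305·b = 1.56
Eliminate a: (row1) − 0.47/0.15·(row2) → -0.795667·b = -3.088, so b = 3.88102.
Back-substitute: a = (1.8 − 0.16·3.88102) / 0.47 = 2.50859.

2.51 lb product A, 3.88 lb product B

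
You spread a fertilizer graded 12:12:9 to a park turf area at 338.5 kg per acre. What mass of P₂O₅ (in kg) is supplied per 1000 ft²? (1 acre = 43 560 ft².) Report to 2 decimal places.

0.93 kg P₂O₅ per thousand sq ft

P₂O₅ per acre = 338.5 × 12% = 40.62 kg.
Convert to per 1000 ft²: 40.62 × 0.0229568 = 0.932507 kg.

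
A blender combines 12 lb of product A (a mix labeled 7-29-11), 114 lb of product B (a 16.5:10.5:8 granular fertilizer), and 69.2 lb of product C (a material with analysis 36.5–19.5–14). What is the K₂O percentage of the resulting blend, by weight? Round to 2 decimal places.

10.31% K₂O

Total mass = 12 + 114 + 69.2 = 195.2 lb.
K₂O mass = 11%×12 + 8%×114 + 14%×69.2 = 20.128 lb.
% K₂O = 20.128 / 195.2 = 10.3115%.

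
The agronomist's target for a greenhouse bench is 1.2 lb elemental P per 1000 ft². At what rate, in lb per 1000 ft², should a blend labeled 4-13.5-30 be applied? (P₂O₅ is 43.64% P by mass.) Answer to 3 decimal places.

As P₂O₅: 1.2 / 0.4364 = 2.74977 lb per 1000 ft².
Product per 1000 ft² = 2.74977 / 13.5% = 20.3687 lb.

20.369 lb of product per thousand sq ft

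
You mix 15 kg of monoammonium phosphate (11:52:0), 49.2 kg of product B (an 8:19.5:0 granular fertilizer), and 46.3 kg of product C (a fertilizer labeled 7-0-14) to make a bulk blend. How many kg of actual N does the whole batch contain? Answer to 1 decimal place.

N mass = 11%×15 + 8%×49.2 + 7%×46.3 = 8.827 kg.

8.8 kg N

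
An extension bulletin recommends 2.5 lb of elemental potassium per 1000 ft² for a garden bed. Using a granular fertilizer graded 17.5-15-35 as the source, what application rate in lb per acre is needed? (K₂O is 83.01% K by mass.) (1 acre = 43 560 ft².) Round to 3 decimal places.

As K₂O: 2.5 / 0.8301 = 3.01169 lb per 1000 ft².
Product per 1000 ft² = 3.01169 / 35% = 8.60482 lb.
Convert to per acre: 8.60482 × 43.56 = 374.8258 lb.

374.826 lb of product per acre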